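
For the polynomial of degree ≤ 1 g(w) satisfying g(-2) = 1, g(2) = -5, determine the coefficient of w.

-3/2

Build the Lagrange basis polynomials:
L_0(w) = (w - 2) / [-4] = -(1/4)w + 1/2
L_1(w) = (w + 2) / [4] = (1/4)w + 1/2
g(w) = 1·L_0 + (-5)·L_1
Only the coefficient of w is needed; take it from each L_i and combine:
1·(-1/4) + (-5)·(1/4) = -3/2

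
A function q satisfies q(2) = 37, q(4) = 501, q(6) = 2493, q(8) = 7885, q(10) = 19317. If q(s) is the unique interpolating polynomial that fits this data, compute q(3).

L_0(3) = (-1)·(-3)·(-5)·(-7)/[(-2)·(-4)·(-6)·(-8)] = 35/128
L_1(3) = (1)·(-3)·(-5)·(-7)/[(2)·(-2)·(-4)·(-6)] = 35/32
L_2(3) = (1)·(-1)·(-5)·(-7)/[(4)·(2)·(-2)·(-4)] = -35/64
L_3(3) = (1)·(-1)·(-3)·(-7)/[(6)·(4)·(2)·(-2)] = 7/32
L_4(3) = (1)·(-1)·(-3)·(-5)/[(8)·(6)·(4)·(2)] = -5/128
Sum: 37·(35/128) + 501·(35/32) + 2493·(-35/64) + 7885·(7/32) + 19317·(-5/128) = 165

165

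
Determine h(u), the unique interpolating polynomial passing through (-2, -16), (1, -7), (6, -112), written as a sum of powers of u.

h(u) = -3u^2 - 4

Build the Lagrange basis polynomials:
L_0(u) = (u - 1)(u - 6) / [24] = (1/24)u^2 - (7/24)u + 1/4
L_1(u) = (u + 2)(u - 6) / [-15] = -(1/15)u^2 + (4/15)u + 4/5
L_2(u) = (u + 2)(u - 1) / [40] = (1/40)u^2 + (1/40)u - 1/20
h(u) = (-16)·L_0 + (-7)·L_1 + (-112)·L_2
  (-16)·L_0(u) = -(2/3)u^2 + (14/3)u - 4
  (-7)·L_1(u) = (7/15)u^2 - (28/15)u - 28/5
  (-112)·L_2(u) = -(14/5)u^2 - (14/5)u + 28/5
Adding term by term: -3u^2 - 4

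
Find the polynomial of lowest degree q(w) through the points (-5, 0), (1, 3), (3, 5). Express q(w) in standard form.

L_0(w) = (w - 1)(w - 3) / [48] = (1/48)w^2 - (1/12)w + 1/16
L_1(w) = (w + 5)(w - 3) / [-12] = -(1/12)w^2 - (1/6)w + 5/4
L_2(w) = (w + 5)(w - 1) / [16] = (1/16)w^2 + (1/4)w - 5/16
q(w) = 0·L_0 + 3·L_1 + 5·L_2
  0·L_0(w) = 0
  3·L_1(w) = -(1/4)w^2 - (1/2)w + 15/4
  5·L_2(w) = (5/16)w^2 + (5/4)w - 25/16
Adding term by term: (1/16)w^2 + (3/4)w + 35/16

q(w) = (1/16)w^2 + (3/4)w + 35/16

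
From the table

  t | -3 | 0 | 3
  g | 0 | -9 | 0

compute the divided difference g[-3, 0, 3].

g[-3,0] = (-9 - 0) / (0 - (-3)) = -3
g[0,3] = (0 - (-9)) / (3 - 0) = 3
g[-3,0,3] = (3 - (-3)) / (3 - (-3)) = 1

1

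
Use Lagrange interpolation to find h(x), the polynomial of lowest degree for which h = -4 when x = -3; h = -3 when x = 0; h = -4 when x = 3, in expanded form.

h(x) = -(1/9)x^2 - 3

Build the Lagrange basis polynomials:
L_0(x) = x(x - 3) / [18] = (1/18)x^2 - (1/6)x
L_1(x) = (x + 3)(x - 3) / [-9] = -(1/9)x^2 + 1
L_2(x) = (x + 3)x / [18] = (1/18)x^2 + (1/6)x
h(x) = (-4)·L_0 + (-3)·L_1 + (-4)·L_2
  (-4)·L_0(x) = -(2/9)x^2 + (2/3)x
  (-3)·L_1(x) = (1/3)x^2 - 3
  (-4)·L_2(x) = -(2/9)x^2 - (2/3)x
Adding term by term: -(1/9)x^2 - 3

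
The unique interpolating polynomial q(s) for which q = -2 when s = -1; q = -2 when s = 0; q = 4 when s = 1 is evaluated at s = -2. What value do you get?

L_0(-2) = (-2)·(-3)/[(-1)·(-2)] = 3
L_1(-2) = (-1)·(-3)/[(1)·(-1)] = -3
L_2(-2) = (-1)·(-2)/[(2)·(1)] = 1
Sum: (-2)·(3) + (-2)·(-3) + 4·(1) = 4

4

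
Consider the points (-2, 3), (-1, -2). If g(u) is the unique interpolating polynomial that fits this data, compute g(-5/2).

11/2

Evaluate each Lagrange basis at u = -5/2:
L_0(-5/2) = (-3/2)/[(-1)] = 3/2
L_1(-5/2) = (-1/2)/[(1)] = -1/2
Sum: 3·(3/2) + (-2)·(-1/2) = 11/2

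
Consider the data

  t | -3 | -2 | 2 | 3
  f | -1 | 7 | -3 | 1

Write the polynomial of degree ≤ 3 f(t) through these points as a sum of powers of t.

f(t) = (17/30)t^3 - (2/5)t^2 - (143/30)t + 18/5

L_0(t) = (t + 2)(t - 2)(t - 3) / [-30] = -(1/30)t^3 + (1/10)t^2 + (2/15)t - 2/5
L_1(t) = (t + 3)(t - 2)(t - 3) / [20] = (1/20)t^3 - (1/10)t^2 - (9/20)t + 9/10
L_2(t) = (t + 3)(t + 2)(t - 3) / [-20] = -(1/20)t^3 - (1/10)t^2 + (9/20)t + 9/10
L_3(t) = (t + 3)(t + 2)(t - 2) / [30] = (1/30)t^3 + (1/10)t^2 - (2/15)t - 2/5
f(t) = (-1)·L_0 + 7·L_1 + (-3)·L_2 + 1·L_3
  (-1)·L_0(t) = (1/30)t^3 - (1/10)t^2 - (2/15)t + 2/5
  7·L_1(t) = (7/20)t^3 - (7/10)t^2 - (63/20)t + 63/10
  (-3)·L_2(t) = (3/20)t^3 + (3/10)t^2 - (27/20)t - 27/10
  1·L_3(t) = (1/30)t^3 + (1/10)t^2 - (2/15)t - 2/5
Adding term by term: (17/30)t^3 - (2/5)t^2 - (143/30)t + 18/5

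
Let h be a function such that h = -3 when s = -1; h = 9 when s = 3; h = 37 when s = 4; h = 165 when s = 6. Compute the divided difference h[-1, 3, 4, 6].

1

h[-1,3] = (9 - (-3)) / (3 - (-1)) = 3
h[3,4] = (37 - 9) / (4 - 3) = 28
h[4,6] = (165 - 37) / (6 - 4) = 64
h[-1,3,4] = (28 - 3) / (4 - (-1)) = 5
h[3,4,6] = (64 - 28) / (6 - 3) = 12
h[-1,3,4,6] = (12 - 5) / (6 - (-1)) = 1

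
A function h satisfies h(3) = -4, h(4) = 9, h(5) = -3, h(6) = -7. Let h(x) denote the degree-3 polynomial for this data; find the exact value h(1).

Using Newton's divided-difference form:
h[3,4] = (9 - (-4)) / (4 - 3) = 13
h[4,5] = (-3 - 9) / (5 - 4) = -12
h[5,6] = (-7 - (-3)) / (6 - 5) = -4
h[3,4,5] = (-12 - 13) / (5 - 3) = -25/2
h[4,5,6] = (-4 - (-12)) / (6 - 4) = 4
h[3,4,5,6] = (4 - (-25/2)) / (6 - 3) = 11/2
h(1) = -4 + 13·(-2) + (-25/2)·(-2)·(-3) + (11/2)·(-2)·(-3)·(-4) = -237

-237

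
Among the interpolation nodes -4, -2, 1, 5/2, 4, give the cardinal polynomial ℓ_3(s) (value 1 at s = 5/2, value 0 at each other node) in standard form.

ℓ_3(s) = -(16/1053)s^4 - (16/1053)s^3 + (32/117)s^2 + (256/1053)s - 512/1053

ℓ_3(s) = (s + 4)(s + 2)(s - 1)(s - 4) / [(13/2)·(9/2)·(3/2)·(-3/2)]
       = (s^4 + s^3 - 18s^2 - 16s + 32) / (-1053/16)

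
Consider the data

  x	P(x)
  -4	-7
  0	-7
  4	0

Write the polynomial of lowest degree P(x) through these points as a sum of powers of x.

L_0(x) = x(x - 4) / [32] = (1/32)x^2 - (1/8)x
L_1(x) = (x + 4)(x - 4) / [-16] = -(1/16)x^2 + 1
L_2(x) = (x + 4)x / [32] = (1/32)x^2 + (1/8)x
P(x) = (-7)·L_0 + (-7)·L_1 + 0·L_2
  (-7)·L_0(x) = -(7/32)x^2 + (7/8)x
  (-7)·L_1(x) = (7/16)x^2 - 7
  0·L_2(x) = 0
Adding term by term: (7/32)x^2 + (7/8)x - 7

P(x) = (7/32)x^2 + (7/8)x - 7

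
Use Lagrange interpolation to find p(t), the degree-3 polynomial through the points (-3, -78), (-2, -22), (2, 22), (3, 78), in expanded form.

Build the Lagrange basis polynomials:
L_0(t) = (t + 2)(t - 2)(t - 3) / [-30] = -(1/30)t^3 + (1/10)t^2 + (2/15)t - 2/5
L_1(t) = (t + 3)(t - 2)(t - 3) / [20] = (1/20)t^3 - (1/10)t^2 - (9/20)t + 9/10
L_2(t) = (t + 3)(t + 2)(t - 3) / [-20] = -(1/20)t^3 - (1/10)t^2 + (9/20)t + 9/10
L_3(t) = (t + 3)(t + 2)(t - 2) / [30] = (1/30)t^3 + (1/10)t^2 - (2/15)t - 2/5
p(t) = (-78)·L_0 + (-22)·L_1 + 22·L_2 + 78·L_3
  (-78)·L_0(t) = (13/5)t^3 - (39/5)t^2 - (52/5)t + 156/5
  (-22)·L_1(t) = -(11/10)t^3 + (11/5)t^2 + (99/10)t - 99/5
  22·L_2(t) = -(11/10)t^3 - (11/5)t^2 + (99/10)t + 99/5
  78·L_3(t) = (13/5)t^3 + (39/5)t^2 - (52/5)t - 156/5
Adding term by term: 3t^3 - t

p(t) = 3t^3 - t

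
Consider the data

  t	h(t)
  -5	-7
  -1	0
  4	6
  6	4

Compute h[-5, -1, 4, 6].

-29/1260

h[-5,-1] = (0 - (-7)) / (-1 - (-5)) = 7/4
h[-1,4] = (6 - 0) / (4 - (-1)) = 6/5
h[4,6] = (4 - 6) / (6 - 4) = -1
h[-5,-1,4] = (6/5 - 7/4) / (4 - (-5)) = -11/180
h[-1,4,6] = (-1 - 6/5) / (6 - (-1)) = -11/35
h[-5,-1,4,6] = (-11/35 - (-11/180)) / (6 - (-5)) = -29/1260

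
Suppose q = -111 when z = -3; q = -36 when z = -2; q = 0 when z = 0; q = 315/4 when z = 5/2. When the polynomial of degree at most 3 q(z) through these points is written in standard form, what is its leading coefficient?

Build the Lagrange basis polynomials:
L_0(z) = (z + 2)z(z - 5/2) / [-33/2] = -(2/33)z^3 + (1/33)z^2 + (10/33)z
L_1(z) = (z + 3)z(z - 5/2) / [9] = (1/9)z^3 + (1/18)z^2 - (5/6)z
L_2(z) = (z + 3)(z + 2)(z - 5/2) / [-15] = -(1/15)z^3 - (1/6)z^2 + (13/30)z + 1
L_3(z) = (z + 3)(z + 2)z / [495/8] = (8/495)z^3 + (8/99)z^2 + (16/165)z
q(z) = (-111)·L_0 + (-36)·L_1 + 0·L_2 + (315/4)·L_3
Only the coefficient of z^3 is needed; take it from each L_i and combine:
(-111)·(-2/33) + (-36)·(1/9) + 0·(-1/15) + (315/4)·(8/495) = 4

4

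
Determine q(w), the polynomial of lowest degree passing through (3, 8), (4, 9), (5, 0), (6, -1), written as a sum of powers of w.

L_0(w) = (w - 4)(w - 5)(w - 6) / [-6] = -(1/6)w^3 + (5/2)w^2 - (37/3)w + 20
L_1(w) = (w - 3)(w - 5)(w - 6) / [2] = (1/2)w^3 - 7w^2 + (63/2)w - 45
L_2(w) = (w - 3)(w - 4)(w - 6) / [-2] = -(1/2)w^3 + (13/2)w^2 - 27w + 36
L_3(w) = (w - 3)(w - 4)(w - 5) / [6] = (1/6)w^3 - 2w^2 + (47/6)w - 10
q(w) = 8·L_0 + 9·L_1 + 0·L_2 + (-1)·L_3
  8·L_0(w) = -(4/3)w^3 + 20w^2 - (296/3)w + 160
  9·L_1(w) = (9/2)w^3 - 63w^2 + (567/2)w - 405
  0·L_2(w) = 0
  (-1)·L_3(w) = -(1/6)w^3 + 2w^2 - (47/6)w + 10
Adding term by term: 3w^3 - 41w^2 + 177w - 235

q(w) = 3w^3 - 41w^2 + 177w - 235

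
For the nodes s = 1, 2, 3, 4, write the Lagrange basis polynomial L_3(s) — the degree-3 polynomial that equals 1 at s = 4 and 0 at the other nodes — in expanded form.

L_3(s) = (1/6)s^3 - s^2 + (11/6)s - 1

L_3(s) = (s - 1)(s - 2)(s - 3) / [(3)·(2)·(1)]
       = (s^3 - 6s^2 + 11s - 6) / (6)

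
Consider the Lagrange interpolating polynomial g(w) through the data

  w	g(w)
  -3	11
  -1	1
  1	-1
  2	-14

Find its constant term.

Build the Lagrange basis polynomials:
L_0(w) = (w + 1)(w - 1)(w - 2) / [-40] = -(1/40)w^3 + (1/20)w^2 + (1/40)w - 1/20
L_1(w) = (w + 3)(w - 1)(w - 2) / [12] = (1/12)w^3 - (7/12)w + 1/2
L_2(w) = (w + 3)(w + 1)(w - 2) / [-8] = -(1/8)w^3 - (1/4)w^2 + (5/8)w + 3/4
L_3(w) = (w + 3)(w + 1)(w - 1) / [15] = (1/15)w^3 + (1/5)w^2 - (1/15)w - 1/5
g(w) = 11·L_0 + 1·L_1 + (-1)·L_2 + (-14)·L_3
Only the constant term is needed; take it from each L_i and combine:
11·(-1/20) + 1·(1/2) + (-1)·(3/4) + (-14)·(-1/5) = 2

2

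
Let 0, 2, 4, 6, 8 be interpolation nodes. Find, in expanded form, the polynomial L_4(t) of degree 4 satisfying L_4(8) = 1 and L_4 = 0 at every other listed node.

L_4(t) = (1/384)t^4 - (1/32)t^3 + (11/96)t^2 - (1/8)t

L_4(t) = t(t - 2)(t - 4)(t - 6) / [(8)·(6)·(4)·(2)]
       = (t^4 - 12t^3 + 44t^2 - 48t) / (384)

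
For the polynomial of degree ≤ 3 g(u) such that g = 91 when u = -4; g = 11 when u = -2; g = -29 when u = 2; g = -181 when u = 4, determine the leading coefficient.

The leading coefficient equals the top divided difference g[-4,-2,2,4].
g[-4,-2] = (11 - 91) / (-2 - (-4)) = -40
g[-2,2] = (-29 - 11) / (2 - (-2)) = -10
g[2,4] = (-181 - (-29)) / (4 - 2) = -76
g[-4,-2,2] = (-10 - (-40)) / (2 - (-4)) = 5
g[-2,2,4] = (-76 - (-10)) / (4 - (-2)) = -11
g[-4,-2,2,4] = (-11 - 5) / (4 - (-4)) = -2

-2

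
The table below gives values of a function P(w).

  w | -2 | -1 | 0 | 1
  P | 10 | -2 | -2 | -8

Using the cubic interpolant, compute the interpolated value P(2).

-38

Evaluate each Lagrange basis at w = 2:
L_0(2) = (3)·(2)·(1)/[(-1)·(-2)·(-3)] = -1
L_1(2) = (4)·(2)·(1)/[(1)·(-1)·(-2)] = 4
L_2(2) = (4)·(3)·(1)/[(2)·(1)·(-1)] = -6
L_3(2) = (4)·(3)·(2)/[(3)·(2)·(1)] = 4
Sum: 10·(-1) + (-2)·(4) + (-2)·(-6) + (-8)·(4) = -38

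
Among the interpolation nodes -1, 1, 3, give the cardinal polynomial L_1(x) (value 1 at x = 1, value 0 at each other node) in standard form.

L_1(x) = (x + 1)(x - 3) / [(2)·(-2)]
       = (x^2 - 2x - 3) / (-4)

L_1(x) = -(1/4)x^2 + (1/2)x + 3/4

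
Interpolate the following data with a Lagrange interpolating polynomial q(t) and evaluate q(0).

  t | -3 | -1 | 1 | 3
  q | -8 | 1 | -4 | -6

-13/16

Evaluate each Lagrange basis at t = 0:
L_0(0) = (1)·(-1)·(-3)/[(-2)·(-4)·(-6)] = -1/16
L_1(0) = (3)·(-1)·(-3)/[(2)·(-2)·(-4)] = 9/16
L_2(0) = (3)·(1)·(-3)/[(4)·(2)·(-2)] = 9/16
L_3(0) = (3)·(1)·(-1)/[(6)·(4)·(2)] = -1/16
Sum: (-8)·(-1/16) + 1·(9/16) + (-4)·(9/16) + (-6)·(-1/16) = -13/16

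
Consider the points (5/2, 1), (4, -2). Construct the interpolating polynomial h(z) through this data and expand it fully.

Build the Lagrange basis polynomials:
L_0(z) = (z - 4) / [-3/2] = -(2/3)z + 8/3
L_1(z) = (z - 5/2) / [3/2] = (2/3)z - 5/3
h(z) = 1·L_0 + (-2)·L_1
  1·L_0(z) = -(2/3)z + 8/3
  (-2)·L_1(z) = -(4/3)z + 10/3
Adding term by term: -2z + 6

h(z) = -2z + 6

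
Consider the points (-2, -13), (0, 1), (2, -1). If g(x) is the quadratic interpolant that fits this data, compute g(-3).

-26

Evaluate each Lagrange basis at x = -3:
L_0(-3) = (-3)·(-5)/[(-2)·(-4)] = 15/8
L_1(-3) = (-1)·(-5)/[(2)·(-2)] = -5/4
L_2(-3) = (-1)·(-3)/[(4)·(2)] = 3/8
Sum: (-13)·(15/8) + 1·(-5/4) + (-1)·(3/8) = -26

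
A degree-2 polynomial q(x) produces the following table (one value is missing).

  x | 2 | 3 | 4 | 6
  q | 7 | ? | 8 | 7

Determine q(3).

31/4

The 3 known values determine q uniquely (degree ≤ 2).
Evaluate each Lagrange basis at x = 3:
L_0(3) = (-1)·(-3)/[(-2)·(-4)] = 3/8
L_1(3) = (1)·(-3)/[(2)·(-2)] = 3/4
L_2(3) = (1)·(-1)/[(4)·(2)] = -1/8
Sum: 7·(3/8) + 8·(3/4) + 7·(-1/8) = 31/4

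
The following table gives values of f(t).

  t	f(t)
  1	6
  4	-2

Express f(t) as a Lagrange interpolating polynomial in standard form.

Build the Lagrange basis polynomials:
L_0(t) = (t - 4) / [-3] = -(1/3)t + 4/3
L_1(t) = (t - 1) / [3] = (1/3)t - 1/3
f(t) = 6·L_0 + (-2)·L_1
  6·L_0(t) = -2t + 8
  (-2)·L_1(t) = -(2/3)t + 2/3
Adding term by term: -(8/3)t + 26/3

f(t) = -(8/3)t + 26/3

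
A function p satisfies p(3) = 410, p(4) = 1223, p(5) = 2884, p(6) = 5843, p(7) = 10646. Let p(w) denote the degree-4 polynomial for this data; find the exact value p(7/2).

Using Newton's divided-difference form:
p[3,4] = (1223 - 410) / (4 - 3) = 813
p[4,5] = (2884 - 1223) / (5 - 4) = 1661
p[5,6] = (5843 - 2884) / (6 - 5) = 2959
p[6,7] = (10646 - 5843) / (7 - 6) = 4803
p[3,4,5] = (1661 - 813) / (5 - 3) = 424
p[4,5,6] = (2959 - 1661) / (6 - 4) = 649
p[5,6,7] = (4803 - 2959) / (7 - 5) = 922
p[3,4,5,6] = (649 - 424) / (6 - 3) = 75
p[4,5,6,7] = (922 - 649) / (7 - 4) = 91
p[3,4,5,6,7] = (91 - 75) / (7 - 3) = 4
p(7/2) = 410 + 813·(1/2) + 424·(1/2)·(-1/2) + 75·(1/2)·(-1/2)·(-3/2) + 4·(1/2)·(-1/2)·(-3/2)·(-5/2) = 5879/8

5879/8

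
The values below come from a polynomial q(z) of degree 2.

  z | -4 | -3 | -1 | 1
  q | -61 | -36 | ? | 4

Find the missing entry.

The 3 known values determine q uniquely (degree ≤ 2).
L_0(-1) = (2)·(-2)/[(-1)·(-5)] = -4/5
L_1(-1) = (3)·(-2)/[(1)·(-4)] = 3/2
L_2(-1) = (3)·(2)/[(5)·(4)] = 3/10
Sum: (-61)·(-4/5) + (-36)·(3/2) + 4·(3/10) = -4

-4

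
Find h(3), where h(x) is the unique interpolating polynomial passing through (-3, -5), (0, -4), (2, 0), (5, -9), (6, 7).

-9/2

Evaluate each Lagrange basis at x = 3:
L_0(3) = (3)·(1)·(-2)·(-3)/[(-3)·(-5)·(-8)·(-9)] = 1/60
L_1(3) = (6)·(1)·(-2)·(-3)/[(3)·(-2)·(-5)·(-6)] = -1/5
L_2(3) = (6)·(3)·(-2)·(-3)/[(5)·(2)·(-3)·(-4)] = 9/10
L_3(3) = (6)·(3)·(1)·(-3)/[(8)·(5)·(3)·(-1)] = 9/20
L_4(3) = (6)·(3)·(1)·(-2)/[(9)·(6)·(4)·(1)] = -1/6
Sum: (-5)·(1/60) + (-4)·(-1/5) + 0 + (-9)·(9/20) + 7·(-1/6) = -9/2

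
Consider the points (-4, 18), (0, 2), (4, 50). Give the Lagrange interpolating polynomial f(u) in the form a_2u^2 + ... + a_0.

f(u) = 2u^2 + 4u + 2

Build the Lagrange basis polynomials:
L_0(u) = u(u - 4) / [32] = (1/32)u^2 - (1/8)u
L_1(u) = (u + 4)(u - 4) / [-16] = -(1/16)u^2 + 1
L_2(u) = (u + 4)u / [32] = (1/32)u^2 + (1/8)u
f(u) = 18·L_0 + 2·L_1 + 50·L_2
  18·L_0(u) = (9/16)u^2 - (9/4)u
  2·L_1(u) = -(1/8)u^2 + 2
  50·L_2(u) = (25/16)u^2 + (25/4)u
Adding term by term: 2u^2 + 4u + 2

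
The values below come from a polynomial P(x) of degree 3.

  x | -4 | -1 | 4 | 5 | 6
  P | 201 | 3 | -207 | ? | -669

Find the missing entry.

The 4 known values determine P uniquely (degree ≤ 3).
L_0(5) = (6)·(1)·(-1)/[(-3)·(-8)·(-10)] = 1/40
L_1(5) = (9)·(1)·(-1)/[(3)·(-5)·(-7)] = -3/35
L_2(5) = (9)·(6)·(-1)/[(8)·(5)·(-2)] = 27/40
L_3(5) = (9)·(6)·(1)/[(10)·(7)·(2)] = 27/70
Sum: 201·(1/40) + 3·(-3/35) + (-207)·(27/40) + (-669)·(27/70) = -393

-393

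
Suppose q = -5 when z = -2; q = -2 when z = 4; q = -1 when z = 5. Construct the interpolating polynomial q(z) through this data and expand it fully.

L_0(z) = (z - 4)(z - 5) / [42] = (1/42)z^2 - (3/14)z + 10/21
L_1(z) = (z + 2)(z - 5) / [-6] = -(1/6)z^2 + (1/2)z + 5/3
L_2(z) = (z + 2)(z - 4) / [7] = (1/7)z^2 - (2/7)z - 8/7
q(z) = (-5)·L_0 + (-2)·L_1 + (-1)·L_2
  (-5)·L_0(z) = -(5/42)z^2 + (15/14)z - 50/21
  (-2)·L_1(z) = (1/3)z^2 - z - 10/3
  (-1)·L_2(z) = -(1/7)z^2 + (2/7)z + 8/7
Adding term by term: (1/14)z^2 + (5/14)z - 32/7

q(z) = (1/14)z^2 + (5/14)z - 32/7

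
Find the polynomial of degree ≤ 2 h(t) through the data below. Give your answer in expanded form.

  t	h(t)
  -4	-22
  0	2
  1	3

h(t) = -t^2 + 2t + 2

L_0(t) = t(t - 1) / [20] = (1/20)t^2 - (1/20)t
L_1(t) = (t + 4)(t - 1) / [-4] = -(1/4)t^2 - (3/4)t + 1
L_2(t) = (t + 4)t / [5] = (1/5)t^2 + (4/5)t
h(t) = (-22)·L_0 + 2·L_1 + 3·L_2
  (-22)·L_0(t) = -(11/10)t^2 + (11/10)t
  2·L_1(t) = -(1/2)t^2 - (3/2)t + 2
  3·L_2(t) = (3/5)t^2 + (12/5)t
Adding term by term: -t^2 + 2t + 2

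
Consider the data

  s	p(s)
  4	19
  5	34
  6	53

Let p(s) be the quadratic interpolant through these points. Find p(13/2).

Evaluate each Lagrange basis at s = 13/2:
L_0(13/2) = (3/2)·(1/2)/[(-1)·(-2)] = 3/8
L_1(13/2) = (5/2)·(1/2)/[(1)·(-1)] = -5/4
L_2(13/2) = (5/2)·(3/2)/[(2)·(1)] = 15/8
Sum: 19·(3/8) + 34·(-5/4) + 53·(15/8) = 64

64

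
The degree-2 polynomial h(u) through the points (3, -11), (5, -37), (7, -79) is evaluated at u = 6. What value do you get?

-56

Using Newton's divided-difference form:
h[3,5] = (-37 - (-11)) / (5 - 3) = -13
h[5,7] = (-79 - (-37)) / (7 - 5) = -21
h[3,5,7] = (-21 - (-13)) / (7 - 3) = -2
h(6) = -11 + (-13)·(3) + (-2)·(3)·(1) = -56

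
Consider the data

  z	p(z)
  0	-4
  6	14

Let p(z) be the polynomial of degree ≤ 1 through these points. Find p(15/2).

Evaluate each Lagrange basis at z = 15/2:
L_0(15/2) = (3/2)/[(-6)] = -1/4
L_1(15/2) = (15/2)/[(6)] = 5/4
Sum: (-4)·(-1/4) + 14·(5/4) = 37/2

37/2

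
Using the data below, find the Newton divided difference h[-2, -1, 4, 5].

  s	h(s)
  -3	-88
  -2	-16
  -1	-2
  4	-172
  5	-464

h[-2,-1] = (-2 - (-16)) / (-1 - (-2)) = 14
h[-1,4] = (-172 - (-2)) / (4 - (-1)) = -34
h[4,5] = (-464 - (-172)) / (5 - 4) = -292
h[-2,-1,4] = (-34 - 14) / (4 - (-2)) = -8
h[-1,4,5] = (-292 - (-34)) / (5 - (-1)) = -43
h[-2,-1,4,5] = (-43 - (-8)) / (5 - (-2)) = -5

-5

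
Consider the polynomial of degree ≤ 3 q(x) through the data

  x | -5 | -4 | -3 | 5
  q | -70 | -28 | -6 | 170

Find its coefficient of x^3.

The leading coefficient equals the top divided difference q[-5,-4,-3,5].
q[-5,-4] = (-28 - (-70)) / (-4 - (-5)) = 42
q[-4,-3] = (-6 - (-28)) / (-3 - (-4)) = 22
q[-3,5] = (170 - (-6)) / (5 - (-3)) = 22
q[-5,-4,-3] = (22 - 42) / (-3 - (-5)) = -10
q[-4,-3,5] = (22 - 22) / (5 - (-4)) = 0
q[-5,-4,-3,5] = (0 - (-10)) / (5 - (-5)) = 1

1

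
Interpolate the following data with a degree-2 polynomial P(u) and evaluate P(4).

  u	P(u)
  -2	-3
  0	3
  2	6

Evaluate each Lagrange basis at u = 4:
L_0(4) = (4)·(2)/[(-2)·(-4)] = 1
L_1(4) = (6)·(2)/[(2)·(-2)] = -3
L_2(4) = (6)·(4)/[(4)·(2)] = 3
Sum: (-3)·(1) + 3·(-3) + 6·(3) = 6

6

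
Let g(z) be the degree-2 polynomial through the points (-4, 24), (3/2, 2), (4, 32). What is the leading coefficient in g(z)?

2

The leading coefficient equals the top divided difference g[-4,3/2,4].
g[-4,3/2] = (2 - 24) / (3/2 - (-4)) = -4
g[3/2,4] = (32 - 2) / (4 - 3/2) = 12
g[-4,3/2,4] = (12 - (-4)) / (4 - (-4)) = 2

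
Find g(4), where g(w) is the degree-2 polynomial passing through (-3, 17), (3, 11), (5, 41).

Evaluate each Lagrange basis at w = 4:
L_0(4) = (1)·(-1)/[(-6)·(-8)] = -1/48
L_1(4) = (7)·(-1)/[(6)·(-2)] = 7/12
L_2(4) = (7)·(1)/[(8)·(2)] = 7/16
Sum: 17·(-1/48) + 11·(7/12) + 41·(7/16) = 24

24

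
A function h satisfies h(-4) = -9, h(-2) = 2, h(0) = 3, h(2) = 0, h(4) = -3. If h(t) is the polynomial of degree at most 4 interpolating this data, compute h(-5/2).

Evaluate each Lagrange basis at t = -5/2:
L_0(-5/2) = (-1/2)·(-5/2)·(-9/2)·(-13/2)/[(-2)·(-4)·(-6)·(-8)] = 195/2048
L_1(-5/2) = (3/2)·(-5/2)·(-9/2)·(-13/2)/[(2)·(-2)·(-4)·(-6)] = 585/512
L_2(-5/2) = (3/2)·(-1/2)·(-9/2)·(-13/2)/[(4)·(2)·(-2)·(-4)] = -351/1024
L_3(-5/2) = (3/2)·(-1/2)·(-5/2)·(-13/2)/[(6)·(4)·(2)·(-2)] = 65/512
L_4(-5/2) = (3/2)·(-1/2)·(-5/2)·(-9/2)/[(8)·(6)·(4)·(2)] = -45/2048
Sum: (-9)·(195/2048) + 2·(585/512) + 3·(-351/1024) + 0 + (-3)·(-45/2048) = 477/1024

477/1024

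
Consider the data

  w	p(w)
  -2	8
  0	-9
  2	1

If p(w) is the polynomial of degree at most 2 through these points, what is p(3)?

129/8

Evaluate each Lagrange basis at w = 3:
L_0(3) = (3)·(1)/[(-2)·(-4)] = 3/8
L_1(3) = (5)·(1)/[(2)·(-2)] = -5/4
L_2(3) = (5)·(3)/[(4)·(2)] = 15/8
Sum: 8·(3/8) + (-9)·(-5/4) + 1·(15/8) = 129/8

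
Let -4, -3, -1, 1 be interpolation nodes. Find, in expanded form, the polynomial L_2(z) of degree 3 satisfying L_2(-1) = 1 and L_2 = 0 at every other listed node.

L_2(z) = (z + 4)(z + 3)(z - 1) / [(3)·(2)·(-2)]
       = (z^3 + 6z^2 + 5z - 12) / (-12)

L_2(z) = -(1/12)z^3 - (1/2)z^2 - (5/12)z + 1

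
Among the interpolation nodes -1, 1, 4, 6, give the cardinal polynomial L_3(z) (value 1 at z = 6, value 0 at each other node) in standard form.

L_3(z) = (1/70)z^3 - (2/35)z^2 - (1/70)z + 2/35

L_3(z) = (z + 1)(z - 1)(z - 4) / [(7)·(5)·(2)]
       = (z^3 - 4z^2 - z + 4) / (70)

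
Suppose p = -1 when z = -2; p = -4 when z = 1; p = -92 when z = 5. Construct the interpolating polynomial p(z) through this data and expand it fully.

Newton's divided differences:
p[-2,1] = (-4 - (-1)) / (1 - (-2)) = -1
p[1,5] = (-92 - (-4)) / (5 - 1) = -22
p[-2,1,5] = (-22 - (-1)) / (5 - (-2)) = -3
p(z) = -1 + (-1)·(z + 2) + (-3)·(z + 2)(z - 1)
Expanding: p(z) = -3z^2 - 4z + 3

p(z) = -3z^2 - 4z + 3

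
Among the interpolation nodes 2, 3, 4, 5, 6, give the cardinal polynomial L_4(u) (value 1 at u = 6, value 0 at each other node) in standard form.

L_4(u) = (u - 2)(u - 3)(u - 4)(u - 5) / [(4)·(3)·(2)·(1)]
       = (u^4 - 14u^3 + 71u^2 - 154u + 120) / (24)

L_4(u) = (1/24)u^4 - (7/12)u^3 + (71/24)u^2 - (77/12)u + 5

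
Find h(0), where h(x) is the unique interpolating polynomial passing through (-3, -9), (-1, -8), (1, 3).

-15/4

Evaluate each Lagrange basis at x = 0:
L_0(0) = (1)·(-1)/[(-2)·(-4)] = -1/8
L_1(0) = (3)·(-1)/[(2)·(-2)] = 3/4
L_2(0) = (3)·(1)/[(4)·(2)] = 3/8
Sum: (-9)·(-1/8) + (-8)·(3/4) + 3·(3/8) = -15/4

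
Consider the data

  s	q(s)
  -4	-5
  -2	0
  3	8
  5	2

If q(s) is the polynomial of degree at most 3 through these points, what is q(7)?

L_0(7) = (9)·(4)·(2)/[(-2)·(-7)·(-9)] = -4/7
L_1(7) = (11)·(4)·(2)/[(2)·(-5)·(-7)] = 44/35
L_2(7) = (11)·(9)·(2)/[(7)·(5)·(-2)] = -99/35
L_3(7) = (11)·(9)·(4)/[(9)·(7)·(2)] = 22/7
Sum: (-5)·(-4/7) + 0 + 8·(-99/35) + 2·(22/7) = -472/35

-472/35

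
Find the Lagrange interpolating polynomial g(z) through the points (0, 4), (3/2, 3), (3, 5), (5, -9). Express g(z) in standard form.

g(z) = -(64/105)z^3 + (358/105)z^2 - (463/105)z + 4

Build the Lagrange basis polynomials:
L_0(z) = (z - 3/2)(z - 3)(z - 5) / [-45/2] = -(2/45)z^3 + (19/45)z^2 - (6/5)z + 1
L_1(z) = z(z - 3)(z - 5) / [63/8] = (8/63)z^3 - (64/63)z^2 + (40/21)z
L_2(z) = z(z - 3/2)(z - 5) / [-9] = -(1/9)z^3 + (13/18)z^2 - (5/6)z
L_3(z) = z(z - 3/2)(z - 3) / [35] = (1/35)z^3 - (9/70)z^2 + (9/70)z
g(z) = 4·L_0 + 3·L_1 + 5·L_2 + (-9)·L_3
  4·L_0(z) = -(8/45)z^3 + (76/45)z^2 - (24/5)z + 4
  3·L_1(z) = (8/21)z^3 - (64/21)z^2 + (40/7)z
  5·L_2(z) = -(5/9)z^3 + (65/18)z^2 - (25/6)z
  (-9)·L_3(z) = -(9/35)z^3 + (81/70)z^2 - (81/70)z
Adding term by term: -(64/105)z^3 + (358/105)z^2 - (463/105)z + 4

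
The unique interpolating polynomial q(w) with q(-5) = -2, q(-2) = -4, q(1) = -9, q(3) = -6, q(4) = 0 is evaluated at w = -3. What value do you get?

-329/135

Evaluate each Lagrange basis at w = -3:
L_0(-3) = (-1)·(-4)·(-6)·(-7)/[(-3)·(-6)·(-8)·(-9)] = 7/54
L_1(-3) = (2)·(-4)·(-6)·(-7)/[(3)·(-3)·(-5)·(-6)] = 56/45
L_2(-3) = (2)·(-1)·(-6)·(-7)/[(6)·(3)·(-2)·(-3)] = -7/9
L_3(-3) = (2)·(-1)·(-4)·(-7)/[(8)·(5)·(2)·(-1)] = 7/10
L_4(-3) = (2)·(-1)·(-4)·(-6)/[(9)·(6)·(3)·(1)] = -8/27
Sum: (-2)·(7/54) + (-4)·(56/45) + (-9)·(-7/9) + (-6)·(7/10) + 0 = -329/135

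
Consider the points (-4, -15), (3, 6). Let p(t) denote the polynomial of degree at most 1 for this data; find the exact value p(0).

-3

Evaluate each Lagrange basis at t = 0:
L_0(0) = (-3)/[(-7)] = 3/7
L_1(0) = (4)/[(7)] = 4/7
Sum: (-15)·(3/7) + 6·(4/7) = -3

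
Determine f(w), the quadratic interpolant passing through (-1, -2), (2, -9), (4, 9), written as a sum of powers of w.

L_0(w) = (w - 2)(w - 4) / [15] = (1/15)w^2 - (2/5)w + 8/15
L_1(w) = (w + 1)(w - 4) / [-6] = -(1/6)w^2 + (1/2)w + 2/3
L_2(w) = (w + 1)(w - 2) / [10] = (1/10)w^2 - (1/10)w - 1/5
f(w) = (-2)·L_0 + (-9)·L_1 + 9·L_2
  (-2)·L_0(w) = -(2/15)w^2 + (4/5)w - 16/15
  (-9)·L_1(w) = (3/2)w^2 - (9/2)w - 6
  9·L_2(w) = (9/10)w^2 - (9/10)w - 9/5
Adding term by term: (34/15)w^2 - (23/5)w - 133/15

f(w) = (34/15)w^2 - (23/5)w - 133/15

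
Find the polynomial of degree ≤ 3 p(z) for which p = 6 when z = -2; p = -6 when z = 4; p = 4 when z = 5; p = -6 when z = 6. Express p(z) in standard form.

Newton's divided differences:
p[-2,4] = (-6 - 6) / (4 - (-2)) = -2
p[4,5] = (4 - (-6)) / (5 - 4) = 10
p[5,6] = (-6 - 4) / (6 - 5) = -10
p[-2,4,5] = (10 - (-2)) / (5 - (-2)) = 12/7
p[4,5,6] = (-10 - 10) / (6 - 4) = -10
p[-2,4,5,6] = (-10 - 12/7) / (6 - (-2)) = -41/28
p(z) = 6 + (-2)·(z + 2) + (12/7)·(z + 2)(z - 4) + (-41/28)·(z + 2)(z - 4)(z - 5)
Expanding: p(z) = -(41/28)z^3 + (335/28)z^2 - (117/14)z - 492/7

p(z) = -(41/28)z^3 + (335/28)z^2 - (117/14)z - 492/7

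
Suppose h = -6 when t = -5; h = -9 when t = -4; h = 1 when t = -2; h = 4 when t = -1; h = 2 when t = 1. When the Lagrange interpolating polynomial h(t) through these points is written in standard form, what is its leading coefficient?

The leading coefficient equals the top divided difference h[-5,-4,-2,-1,1].
h[-5,-4] = (-9 - (-6)) / (-4 - (-5)) = -3
h[-4,-2] = (1 - (-9)) / (-2 - (-4)) = 5
h[-2,-1] = (4 - 1) / (-1 - (-2)) = 3
h[-1,1] = (2 - 4) / (1 - (-1)) = -1
h[-5,-4,-2] = (5 - (-3)) / (-2 - (-5)) = 8/3
h[-4,-2,-1] = (3 - 5) / (-1 - (-4)) = -2/3
h[-2,-1,1] = (-1 - 3) / (1 - (-2)) = -4/3
h[-5,-4,-2,-1] = (-2/3 - 8/3) / (-1 - (-5)) = -5/6
h[-4,-2,-1,1] = (-4/3 - (-2/3)) / (1 - (-4)) = -2/15
h[-5,-4,-2,-1,1] = (-2/15 - (-5/6)) / (1 - (-5)) = 7/60

7/60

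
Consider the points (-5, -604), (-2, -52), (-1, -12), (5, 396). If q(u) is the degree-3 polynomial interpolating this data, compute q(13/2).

Evaluate each Lagrange basis at u = 13/2:
L_0(13/2) = (17/2)·(15/2)·(3/2)/[(-3)·(-4)·(-10)] = -51/64
L_1(13/2) = (23/2)·(15/2)·(3/2)/[(3)·(-1)·(-7)] = 345/56
L_2(13/2) = (23/2)·(17/2)·(3/2)/[(4)·(1)·(-6)] = -391/64
L_3(13/2) = (23/2)·(17/2)·(15/2)/[(10)·(7)·(6)] = 391/224
Sum: (-604)·(-51/64) + (-52)·(345/56) + (-12)·(-391/64) + 396·(391/224) = 1851/2

1851/2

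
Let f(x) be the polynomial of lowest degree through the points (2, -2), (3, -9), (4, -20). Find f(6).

-54

L_0(6) = (3)·(2)/[(-1)·(-2)] = 3
L_1(6) = (4)·(2)/[(1)·(-1)] = -8
L_2(6) = (4)·(3)/[(2)·(1)] = 6
Sum: (-2)·(3) + (-9)·(-8) + (-20)·(6) = -54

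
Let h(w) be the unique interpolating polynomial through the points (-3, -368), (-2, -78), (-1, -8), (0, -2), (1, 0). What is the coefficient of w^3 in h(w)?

L_0(w) = (w + 2)(w + 1)w(w - 1) / [24] = (1/24)w^4 + (1/12)w^3 - (1/24)w^2 - (1/12)w
L_1(w) = (w + 3)(w + 1)w(w - 1) / [-6] = -(1/6)w^4 - (1/2)w^3 + (1/6)w^2 + (1/2)w
L_2(w) = (w + 3)(w + 2)w(w - 1) / [4] = (1/4)w^4 + w^3 + (1/4)w^2 - (3/2)w
L_3(w) = (w + 3)(w + 2)(w + 1)(w - 1) / [-6] = -(1/6)w^4 - (5/6)w^3 - (5/6)w^2 + (5/6)w + 1
L_4(w) = (w + 3)(w + 2)(w + 1)w / [24] = (1/24)w^4 + (1/4)w^3 + (11/24)w^2 + (1/4)w
h(w) = (-368)·L_0 + (-78)·L_1 + (-8)·L_2 + (-2)·L_3 + 0·L_4
Only the coefficient of w^3 is needed; take it from each L_i and combine:
(-368)·(1/12) + (-78)·(-1/2) + (-8)·(1) + (-2)·(-5/6) + 0·(1/4) = 2

2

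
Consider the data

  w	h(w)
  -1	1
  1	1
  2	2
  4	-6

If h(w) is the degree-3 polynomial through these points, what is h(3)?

Using Newton's divided-difference form:
h[-1,1] = (1 - 1) / (1 - (-1)) = 0
h[1,2] = (2 - 1) / (2 - 1) = 1
h[2,4] = (-6 - 2) / (4 - 2) = -4
h[-1,1,2] = (1 - 0) / (2 - (-1)) = 1/3
h[1,2,4] = (-4 - 1) / (4 - 1) = -5/3
h[-1,1,2,4] = (-5/3 - 1/3) / (4 - (-1)) = -2/5
h(3) = 1 + 0·(4) + (1/3)·(4)·(2) + (-2/5)·(4)·(2)·(1) = 7/15

7/15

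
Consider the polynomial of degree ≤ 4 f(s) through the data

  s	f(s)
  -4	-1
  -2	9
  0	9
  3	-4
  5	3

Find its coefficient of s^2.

-1571/1260

Build the Lagrange basis polynomials:
L_0(s) = (s + 2)s(s - 3)(s - 5) / [504] = (1/504)s^4 - (1/84)s^3 - (1/504)s^2 + (5/84)s
L_1(s) = (s + 4)s(s - 3)(s - 5) / [-140] = -(1/140)s^4 + (1/35)s^3 + (17/140)s^2 - (3/7)s
L_2(s) = (s + 4)(s + 2)(s - 3)(s - 5) / [120] = (1/120)s^4 - (1/60)s^3 - (5/24)s^2 + (13/60)s + 1
L_3(s) = (s + 4)(s + 2)s(s - 5) / [-210] = -(1/210)s^4 - (1/210)s^3 + (11/105)s^2 + (4/21)s
L_4(s) = (s + 4)(s + 2)s(s - 3) / [630] = (1/630)s^4 + (1/210)s^3 - (1/63)s^2 - (4/105)s
f(s) = (-1)·L_0 + 9·L_1 + 9·L_2 + (-4)·L_3 + 3·L_4
Only the coefficient of s^2 is needed; take it from each L_i and combine:
(-1)·(-1/504) + 9·(17/140) + 9·(-5/24) + (-4)·(11/105) + 3·(-1/63) = -1571/1260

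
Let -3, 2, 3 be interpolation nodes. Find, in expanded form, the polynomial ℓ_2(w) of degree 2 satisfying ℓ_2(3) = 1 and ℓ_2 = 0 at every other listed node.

ℓ_2(w) = (w + 3)(w - 2) / [(6)·(1)]
       = (w^2 + w - 6) / (6)

ℓ_2(w) = (1/6)w^2 + (1/6)w - 1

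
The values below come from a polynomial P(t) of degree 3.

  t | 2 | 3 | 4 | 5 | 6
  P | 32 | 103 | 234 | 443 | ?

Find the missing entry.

748

The 4 known values determine P uniquely (degree ≤ 3).
Evaluate each Lagrange basis at t = 6:
L_0(6) = (3)·(2)·(1)/[(-1)·(-2)·(-3)] = -1
L_1(6) = (4)·(2)·(1)/[(1)·(-1)·(-2)] = 4
L_2(6) = (4)·(3)·(1)/[(2)·(1)·(-1)] = -6
L_3(6) = (4)·(3)·(2)/[(3)·(2)·(1)] = 4
Sum: 32·(-1) + 103·(4) + 234·(-6) + 443·(4) = 748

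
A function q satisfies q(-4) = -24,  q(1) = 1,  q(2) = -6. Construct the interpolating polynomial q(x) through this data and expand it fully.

Build the Lagrange basis polynomials:
L_0(x) = (x - 1)(x - 2) / [30] = (1/30)x^2 - (1/10)x + 1/15
L_1(x) = (x + 4)(x - 2) / [-5] = -(1/5)x^2 - (2/5)x + 8/5
L_2(x) = (x + 4)(x - 1) / [6] = (1/6)x^2 + (1/2)x - 2/3
q(x) = (-24)·L_0 + 1·L_1 + (-6)·L_2
  (-24)·L_0(x) = -(4/5)x^2 + (12/5)x - 8/5
  1·L_1(x) = -(1/5)x^2 - (2/5)x + 8/5
  (-6)·L_2(x) = -x^2 - 3x + 4
Adding term by term: -2x^2 - x + 4

q(x) = -2x^2 - x + 4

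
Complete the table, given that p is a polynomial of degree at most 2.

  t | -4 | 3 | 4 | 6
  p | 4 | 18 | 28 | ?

The 3 known values determine p uniquely (degree ≤ 2).
Evaluate each Lagrange basis at t = 6:
L_0(6) = (3)·(2)/[(-7)·(-8)] = 3/28
L_1(6) = (10)·(2)/[(7)·(-1)] = -20/7
L_2(6) = (10)·(3)/[(8)·(1)] = 15/4
Sum: 4·(3/28) + 18·(-20/7) + 28·(15/4) = 54

54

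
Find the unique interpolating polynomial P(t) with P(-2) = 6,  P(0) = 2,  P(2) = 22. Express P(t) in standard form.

L_0(t) = t(t - 2) / [8] = (1/8)t^2 - (1/4)t
L_1(t) = (t + 2)(t - 2) / [-4] = -(1/4)t^2 + 1
L_2(t) = (t + 2)t / [8] = (1/8)t^2 + (1/4)t
P(t) = 6·L_0 + 2·L_1 + 22·L_2
  6·L_0(t) = (3/4)t^2 - (3/2)t
  2·L_1(t) = -(1/2)t^2 + 2
  22·L_2(t) = (11/4)t^2 + (11/2)t
Adding term by term: 3t^2 + 4t + 2

P(t) = 3t^2 + 4t + 2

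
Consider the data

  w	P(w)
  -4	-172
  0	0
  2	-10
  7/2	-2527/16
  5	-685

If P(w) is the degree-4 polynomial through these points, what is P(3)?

-81

Evaluate each Lagrange basis at w = 3:
L_0(3) = (3)·(1)·(-1/2)·(-2)/[(-4)·(-6)·(-15/2)·(-9)] = 1/540
L_1(3) = (7)·(1)·(-1/2)·(-2)/[(4)·(-2)·(-7/2)·(-5)] = -1/20
L_2(3) = (7)·(3)·(-1/2)·(-2)/[(6)·(2)·(-3/2)·(-3)] = 7/18
L_3(3) = (7)·(3)·(1)·(-2)/[(15/2)·(7/2)·(3/2)·(-3/2)] = 32/45
L_4(3) = (7)·(3)·(1)·(-1/2)/[(9)·(5)·(3)·(3/2)] = -7/135
Sum: (-172)·(1/540) + 0 + (-10)·(7/18) + (-2527/16)·(32/45) + (-685)·(-7/135) = -81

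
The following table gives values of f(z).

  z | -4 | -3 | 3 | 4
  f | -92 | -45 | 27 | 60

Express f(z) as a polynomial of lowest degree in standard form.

f(z) = z^3 - z^2 + 3z

Newton's divided differences:
f[-4,-3] = (-45 - (-92)) / (-3 - (-4)) = 47
f[-3,3] = (27 - (-45)) / (3 - (-3)) = 12
f[3,4] = (60 - 27) / (4 - 3) = 33
f[-4,-3,3] = (12 - 47) / (3 - (-4)) = -5
f[-3,3,4] = (33 - 12) / (4 - (-3)) = 3
f[-4,-3,3,4] = (3 - (-5)) / (4 - (-4)) = 1
f(z) = -92 + 47·(z + 4) + (-5)·(z + 4)(z + 3) + 1·(z + 4)(z + 3)(z - 3)
Expanding: f(z) = z^3 - z^2 + 3z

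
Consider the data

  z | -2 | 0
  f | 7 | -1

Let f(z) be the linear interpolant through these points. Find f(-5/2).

Evaluate each Lagrange basis at z = -5/2:
L_0(-5/2) = (-5/2)/[(-2)] = 5/4
L_1(-5/2) = (-1/2)/[(2)] = -1/4
Sum: 7·(5/4) + (-1)·(-1/4) = 9

9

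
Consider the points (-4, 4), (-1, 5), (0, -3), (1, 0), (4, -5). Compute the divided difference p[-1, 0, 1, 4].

p[-1,0] = (-3 - 5) / (0 - (-1)) = -8
p[0,1] = (0 - (-3)) / (1 - 0) = 3
p[1,4] = (-5 - 0) / (4 - 1) = -5/3
p[-1,0,1] = (3 - (-8)) / (1 - (-1)) = 11/2
p[0,1,4] = (-5/3 - 3) / (4 - 0) = -7/6
p[-1,0,1,4] = (-7/6 - 11/2) / (4 - (-1)) = -4/3

-4/3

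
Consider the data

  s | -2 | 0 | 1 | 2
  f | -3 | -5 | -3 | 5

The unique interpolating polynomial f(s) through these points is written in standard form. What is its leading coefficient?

1/2

L_0(s) = s(s - 1)(s - 2) / [-24] = -(1/24)s^3 + (1/8)s^2 - (1/12)s
L_1(s) = (s + 2)(s - 1)(s - 2) / [4] = (1/4)s^3 - (1/4)s^2 - s + 1
L_2(s) = (s + 2)s(s - 2) / [-3] = -(1/3)s^3 + (4/3)s
L_3(s) = (s + 2)s(s - 1) / [8] = (1/8)s^3 + (1/8)s^2 - (1/4)s
f(s) = (-3)·L_0 + (-5)·L_1 + (-3)·L_2 + 5·L_3
Only the coefficient of s^3 is needed; take it from each L_i and combine:
(-3)·(-1/24) + (-5)·(1/4) + (-3)·(-1/3) + 5·(1/8) = 1/2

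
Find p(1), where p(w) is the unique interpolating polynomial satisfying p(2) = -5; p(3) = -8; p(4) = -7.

2

Evaluate each Lagrange basis at w = 1:
L_0(1) = (-2)·(-3)/[(-1)·(-2)] = 3
L_1(1) = (-1)·(-3)/[(1)·(-1)] = -3
L_2(1) = (-1)·(-2)/[(2)·(1)] = 1
Sum: (-5)·(3) + (-8)·(-3) + (-7)·(1) = 2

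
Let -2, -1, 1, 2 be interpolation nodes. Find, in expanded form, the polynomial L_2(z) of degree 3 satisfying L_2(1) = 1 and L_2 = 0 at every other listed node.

L_2(z) = (z + 2)(z + 1)(z - 2) / [(3)·(2)·(-1)]
       = (z^3 + z^2 - 4z - 4) / (-6)

L_2(z) = -(1/6)z^3 - (1/6)z^2 + (2/3)z + 2/3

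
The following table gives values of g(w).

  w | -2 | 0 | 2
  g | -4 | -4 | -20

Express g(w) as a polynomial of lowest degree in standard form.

L_0(w) = w(w - 2) / [8] = (1/8)w^2 - (1/4)w
L_1(w) = (w + 2)(w - 2) / [-4] = -(1/4)w^2 + 1
L_2(w) = (w + 2)w / [8] = (1/8)w^2 + (1/4)w
g(w) = (-4)·L_0 + (-4)·L_1 + (-20)·L_2
  (-4)·L_0(w) = -(1/2)w^2 + w
  (-4)·L_1(w) = w^2 - 4
  (-20)·L_2(w) = -(5/2)w^2 - 5w
Adding term by term: -2w^2 - 4w - 4

g(w) = -2w^2 - 4w - 4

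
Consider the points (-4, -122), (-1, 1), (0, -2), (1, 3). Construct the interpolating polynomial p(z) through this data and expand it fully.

L_0(z) = (z + 1)z(z - 1) / [-60] = -(1/60)z^3 + (1/60)z
L_1(z) = (z + 4)z(z - 1) / [6] = (1/6)z^3 + (1/2)z^2 - (2/3)z
L_2(z) = (z + 4)(z + 1)(z - 1) / [-4] = -(1/4)z^3 - z^2 + (1/4)z + 1
L_3(z) = (z + 4)(z + 1)z / [10] = (1/10)z^3 + (1/2)z^2 + (2/5)z
p(z) = (-122)·L_0 + 1·L_1 + (-2)·L_2 + 3·L_3
  (-122)·L_0(z) = (61/30)z^3 - (61/30)z
  1·L_1(z) = (1/6)z^3 + (1/2)z^2 - (2/3)z
  (-2)·L_2(z) = (1/2)z^3 + 2z^2 - (1/2)z - 2
  3·L_3(z) = (3/10)z^3 + (3/2)z^2 + (6/5)z
Adding term by term: 3z^3 + 4z^2 - 2z - 2

p(z) = 3z^3 + 4z^2 - 2z - 2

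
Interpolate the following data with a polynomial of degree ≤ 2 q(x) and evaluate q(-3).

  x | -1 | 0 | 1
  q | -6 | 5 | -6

-94

Using Newton's divided-difference form:
q[-1,0] = (5 - (-6)) / (0 - (-1)) = 11
q[0,1] = (-6 - 5) / (1 - 0) = -11
q[-1,0,1] = (-11 - 11) / (1 - (-1)) = -11
q(-3) = -6 + 11·(-2) + (-11)·(-2)·(-3) = -94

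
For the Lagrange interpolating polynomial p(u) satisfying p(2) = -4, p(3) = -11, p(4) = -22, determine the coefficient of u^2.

-2

The leading coefficient equals the top divided difference p[2,3,4].
p[2,3] = (-11 - (-4)) / (3 - 2) = -7
p[3,4] = (-22 - (-11)) / (4 - 3) = -11
p[2,3,4] = (-11 - (-7)) / (4 - 2) = -2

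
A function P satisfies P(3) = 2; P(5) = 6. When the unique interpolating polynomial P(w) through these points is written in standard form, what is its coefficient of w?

The leading coefficient equals the top divided difference P[3,5].
P[3,5] = (6 - 2) / (5 - 3) = 2

2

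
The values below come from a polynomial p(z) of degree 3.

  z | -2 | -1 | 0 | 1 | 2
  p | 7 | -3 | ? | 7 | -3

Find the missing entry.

2

The 4 known values determine p uniquely (degree ≤ 3).
Evaluate each Lagrange basis at z = 0:
L_0(0) = (1)·(-1)·(-2)/[(-1)·(-3)·(-4)] = -1/6
L_1(0) = (2)·(-1)·(-2)/[(1)·(-2)·(-3)] = 2/3
L_2(0) = (2)·(1)·(-2)/[(3)·(2)·(-1)] = 2/3
L_3(0) = (2)·(1)·(-1)/[(4)·(3)·(1)] = -1/6
Sum: 7·(-1/6) + (-3)·(2/3) + 7·(2/3) + (-3)·(-1/6) = 2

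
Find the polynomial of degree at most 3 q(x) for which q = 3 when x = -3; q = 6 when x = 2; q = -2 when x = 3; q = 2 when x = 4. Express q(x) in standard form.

q(x) = (223/210)x^3 - (249/70)x^2 - (1091/105)x + 1138/35

Build the Lagrange basis polynomials:
L_0(x) = (x - 2)(x - 3)(x - 4) / [-210] = -(1/210)x^3 + (3/70)x^2 - (13/105)x + 4/35
L_1(x) = (x + 3)(x - 3)(x - 4) / [10] = (1/10)x^3 - (2/5)x^2 - (9/10)x + 18/5
L_2(x) = (x + 3)(x - 2)(x - 4) / [-6] = -(1/6)x^3 + (1/2)x^2 + (5/3)x - 4
L_3(x) = (x + 3)(x - 2)(x - 3) / [14] = (1/14)x^3 - (1/7)x^2 - (9/14)x + 9/7
q(x) = 3·L_0 + 6·L_1 + (-2)·L_2 + 2·L_3
  3·L_0(x) = -(1/70)x^3 + (9/70)x^2 - (13/35)x + 12/35
  6·L_1(x) = (3/5)x^3 - (12/5)x^2 - (27/5)x + 108/5
  (-2)·L_2(x) = (1/3)x^3 - x^2 - (10/3)x + 8
  2·L_3(x) = (1/7)x^3 - (2/7)x^2 - (9/7)x + 18/7
Adding term by term: (223/210)x^3 - (249/70)x^2 - (1091/105)x + 1138/35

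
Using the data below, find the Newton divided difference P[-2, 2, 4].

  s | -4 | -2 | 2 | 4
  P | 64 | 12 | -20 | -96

-5

P[-2,2] = (-20 - 12) / (2 - (-2)) = -8
P[2,4] = (-96 - (-20)) / (4 - 2) = -38
P[-2,2,4] = (-38 - (-8)) / (4 - (-2)) = -5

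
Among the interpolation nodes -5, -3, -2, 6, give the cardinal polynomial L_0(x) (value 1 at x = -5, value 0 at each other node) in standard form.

L_0(x) = -(1/66)x^3 + (1/66)x^2 + (4/11)x + 6/11

L_0(x) = (x + 3)(x + 2)(x - 6) / [(-2)·(-3)·(-11)]
       = (x^3 - x^2 - 24x - 36) / (-66)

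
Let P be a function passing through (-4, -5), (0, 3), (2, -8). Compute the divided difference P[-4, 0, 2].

P[-4,0] = (3 - (-5)) / (0 - (-4)) = 2
P[0,2] = (-8 - 3) / (2 - 0) = -11/2
P[-4,0,2] = (-11/2 - 2) / (2 - (-4)) = -5/4

-5/4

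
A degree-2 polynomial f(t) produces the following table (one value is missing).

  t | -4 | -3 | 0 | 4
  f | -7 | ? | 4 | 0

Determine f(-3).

-91/32

The 3 known values determine f uniquely (degree ≤ 2).
Evaluate each Lagrange basis at t = -3:
L_0(-3) = (-3)·(-7)/[(-4)·(-8)] = 21/32
L_1(-3) = (1)·(-7)/[(4)·(-4)] = 7/16
L_2(-3) = (1)·(-3)/[(8)·(4)] = -3/32
Sum: (-7)·(21/32) + 4·(7/16) + 0 = -91/32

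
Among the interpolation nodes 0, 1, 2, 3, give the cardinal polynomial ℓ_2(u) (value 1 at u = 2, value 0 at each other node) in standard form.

ℓ_2(u) = u(u - 1)(u - 3) / [(2)·(1)·(-1)]
       = (u^3 - 4u^2 + 3u) / (-2)

ℓ_2(u) = -(1/2)u^3 + 2u^2 - (3/2)u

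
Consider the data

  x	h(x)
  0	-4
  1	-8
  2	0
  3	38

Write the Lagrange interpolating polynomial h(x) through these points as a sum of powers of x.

h(x) = 3x^3 - 3x^2 - 4x - 4

L_0(x) = (x - 1)(x - 2)(x - 3) / [-6] = -(1/6)x^3 + x^2 - (11/6)x + 1
L_1(x) = x(x - 2)(x - 3) / [2] = (1/2)x^3 - (5/2)x^2 + 3x
L_2(x) = x(x - 1)(x - 3) / [-2] = -(1/2)x^3 + 2x^2 - (3/2)x
L_3(x) = x(x - 1)(x - 2) / [6] = (1/6)x^3 - (1/2)x^2 + (1/3)x
h(x) = (-4)·L_0 + (-8)·L_1 + 0·L_2 + 38·L_3
  (-4)·L_0(x) = (2/3)x^3 - 4x^2 + (22/3)x - 4
  (-8)·L_1(x) = -4x^3 + 20x^2 - 24x
  0·L_2(x) = 0
  38·L_3(x) = (19/3)x^3 - 19x^2 + (38/3)x
Adding term by term: 3x^3 - 3x^2 - 4x - 4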